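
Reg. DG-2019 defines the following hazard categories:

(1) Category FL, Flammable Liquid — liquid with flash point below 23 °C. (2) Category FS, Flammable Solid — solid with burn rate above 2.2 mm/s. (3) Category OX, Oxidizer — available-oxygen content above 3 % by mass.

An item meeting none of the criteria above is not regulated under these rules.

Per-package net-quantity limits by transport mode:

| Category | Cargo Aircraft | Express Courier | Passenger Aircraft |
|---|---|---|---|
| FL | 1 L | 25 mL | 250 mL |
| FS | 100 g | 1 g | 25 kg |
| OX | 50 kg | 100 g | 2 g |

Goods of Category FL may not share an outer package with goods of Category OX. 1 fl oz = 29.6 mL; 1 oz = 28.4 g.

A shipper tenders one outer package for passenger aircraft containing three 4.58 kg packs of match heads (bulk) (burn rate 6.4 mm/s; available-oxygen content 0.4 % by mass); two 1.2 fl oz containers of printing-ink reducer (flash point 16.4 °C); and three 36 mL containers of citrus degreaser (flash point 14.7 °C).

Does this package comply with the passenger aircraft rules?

Yes

The match heads (bulk) have burn rate 6.4 mm/s, which is > 2.2 mm/s, so they are Category FS (Flammable Solid).
Flash point 16.4 °C meets the Category FL criterion (Flammable Liquid), so the printing-ink reducer is Category FL.
The citrus degreaser has flash point 14.7 °C, which is < 23 °C, so it is Category FL (Flammable Liquid).
Total Category FL: (two 1.2 fl oz containers = 71.04 mL) + (three 36 mL containers = 108 mL) = 179.04 mL.
That is within the Category FL passenger aircraft limit of 250 mL.
Category FS quantity: three 4.58 kg packs = 13.74 kg.
13.74 kg ≤ 25 kg (passenger aircraft limit, Category FS) — within limit.
The segregation rule (Category FL with Category OX) does not apply to Category FL with Category FS.
Every hazard category is within its passenger aircraft limit and no segregation rule is violated.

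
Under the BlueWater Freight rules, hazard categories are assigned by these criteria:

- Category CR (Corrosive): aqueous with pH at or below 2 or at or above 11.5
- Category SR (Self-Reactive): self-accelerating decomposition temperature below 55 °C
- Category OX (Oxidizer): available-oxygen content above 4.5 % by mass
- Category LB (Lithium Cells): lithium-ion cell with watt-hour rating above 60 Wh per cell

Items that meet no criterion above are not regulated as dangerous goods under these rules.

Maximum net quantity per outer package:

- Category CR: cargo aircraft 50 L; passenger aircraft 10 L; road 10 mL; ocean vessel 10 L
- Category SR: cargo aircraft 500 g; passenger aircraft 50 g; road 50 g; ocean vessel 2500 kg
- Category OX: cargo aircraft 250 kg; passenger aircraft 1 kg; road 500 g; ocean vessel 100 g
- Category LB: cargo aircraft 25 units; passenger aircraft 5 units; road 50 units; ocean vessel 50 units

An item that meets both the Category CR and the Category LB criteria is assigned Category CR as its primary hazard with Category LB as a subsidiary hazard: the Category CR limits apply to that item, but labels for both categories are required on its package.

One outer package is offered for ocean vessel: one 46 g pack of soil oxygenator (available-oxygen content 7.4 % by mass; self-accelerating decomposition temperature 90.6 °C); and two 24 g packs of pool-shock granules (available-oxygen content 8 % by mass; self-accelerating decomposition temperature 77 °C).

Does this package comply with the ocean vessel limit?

Available-oxygen content 7.4 % by mass meets the Category OX criterion (Oxidizer), so the soil oxygenator is Category OX.
Pool-shock granules: available-oxygen content 8 % by mass > 4.5 % by mass → Category OX (Oxidizer).
Category OX net quantity: 46 g + (two 24 g packs = 48 g) = 94 g.
That is within the Category OX ocean vessel limit of 100 g.

Yes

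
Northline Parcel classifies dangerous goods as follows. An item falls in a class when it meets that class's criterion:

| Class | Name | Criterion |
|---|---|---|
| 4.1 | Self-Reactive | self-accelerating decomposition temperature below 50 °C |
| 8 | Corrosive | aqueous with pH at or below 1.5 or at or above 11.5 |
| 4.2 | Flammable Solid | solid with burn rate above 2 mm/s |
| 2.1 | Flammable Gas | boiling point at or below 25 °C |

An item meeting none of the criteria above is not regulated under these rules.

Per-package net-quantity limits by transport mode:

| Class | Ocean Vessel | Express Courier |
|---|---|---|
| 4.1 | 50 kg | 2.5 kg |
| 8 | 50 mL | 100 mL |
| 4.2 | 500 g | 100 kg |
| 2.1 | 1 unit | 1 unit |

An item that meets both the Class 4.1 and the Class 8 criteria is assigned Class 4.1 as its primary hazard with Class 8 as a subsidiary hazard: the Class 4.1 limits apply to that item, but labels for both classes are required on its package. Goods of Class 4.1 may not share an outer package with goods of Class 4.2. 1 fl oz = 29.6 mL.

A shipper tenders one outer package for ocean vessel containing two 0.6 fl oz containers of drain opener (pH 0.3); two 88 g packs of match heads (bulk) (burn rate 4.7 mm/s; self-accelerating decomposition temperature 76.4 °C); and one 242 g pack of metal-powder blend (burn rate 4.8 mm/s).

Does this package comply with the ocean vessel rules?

Yes

pH 0.3 meets the Class 8 criterion (Corrosive), so the drain opener is Class 8.
Burn rate 4.7 mm/s meets the Class 4.2 criterion (Flammable Solid), so the match heads (bulk) are Class 4.2.
Metal-powder blend: burn rate 4.8 mm/s > 2 mm/s → Class 4.2 (Flammable Solid).
Class 8 quantity: two 0.6 fl oz containers = 35.52 mL.
35.52 mL is within the ocean vessel limit of 50 mL for Class 8.
Total Class 4.2: (two 88 g packs = 176 g) + 242 g = 418 g.
418 g ≤ 500 g (ocean vessel limit, Class 4.2) — within limit.
The segregation rule (Class 4.1 with Class 4.2) does not apply to Class 8 with Class 4.2.
Every hazard class is within its ocean vessel limit and no segregation rule is violated.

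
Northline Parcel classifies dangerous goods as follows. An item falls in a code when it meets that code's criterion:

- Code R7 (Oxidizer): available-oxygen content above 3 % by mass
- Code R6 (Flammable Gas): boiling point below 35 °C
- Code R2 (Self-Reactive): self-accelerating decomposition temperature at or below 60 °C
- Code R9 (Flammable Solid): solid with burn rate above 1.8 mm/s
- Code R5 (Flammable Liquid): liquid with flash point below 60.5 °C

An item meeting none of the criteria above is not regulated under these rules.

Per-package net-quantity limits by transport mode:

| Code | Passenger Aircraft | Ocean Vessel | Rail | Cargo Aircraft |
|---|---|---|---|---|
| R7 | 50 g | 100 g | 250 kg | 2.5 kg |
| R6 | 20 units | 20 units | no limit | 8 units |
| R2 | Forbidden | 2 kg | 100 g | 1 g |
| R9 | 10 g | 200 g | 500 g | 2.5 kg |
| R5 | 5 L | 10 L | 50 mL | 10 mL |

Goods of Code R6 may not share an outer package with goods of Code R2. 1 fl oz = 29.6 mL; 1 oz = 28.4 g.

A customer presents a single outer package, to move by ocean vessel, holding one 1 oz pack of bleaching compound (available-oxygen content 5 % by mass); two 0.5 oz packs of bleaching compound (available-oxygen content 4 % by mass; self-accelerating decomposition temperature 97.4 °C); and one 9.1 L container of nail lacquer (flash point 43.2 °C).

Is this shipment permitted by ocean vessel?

Yes

The bleaching compound has available-oxygen content 5 % by mass, which is > 3 % by mass, so it is Code R7 (Oxidizer).
With available-oxygen content 4 % by mass (> 3 % by mass), the bleaching compound falls in Code R7.
The nail lacquer has flash point 43.2 °C, which is < 60.5 °C, so it is Code R5 (Flammable Liquid).
Total Code R7: (one 1 oz pack = 28.4 g) + (two 0.5 oz packs = 28.4 g) = 56.8 g.
56.8 g is within the ocean vessel limit of 100 g for Code R7.
Code R5 quantity: 9.1 L.
That is within the Code R5 ocean vessel limit of 10 L.
The segregation rule (Code R6 with Code R2) does not apply to Code R7 with Code R5.
Every hazard code is within its ocean vessel limit and no segregation rule is violated.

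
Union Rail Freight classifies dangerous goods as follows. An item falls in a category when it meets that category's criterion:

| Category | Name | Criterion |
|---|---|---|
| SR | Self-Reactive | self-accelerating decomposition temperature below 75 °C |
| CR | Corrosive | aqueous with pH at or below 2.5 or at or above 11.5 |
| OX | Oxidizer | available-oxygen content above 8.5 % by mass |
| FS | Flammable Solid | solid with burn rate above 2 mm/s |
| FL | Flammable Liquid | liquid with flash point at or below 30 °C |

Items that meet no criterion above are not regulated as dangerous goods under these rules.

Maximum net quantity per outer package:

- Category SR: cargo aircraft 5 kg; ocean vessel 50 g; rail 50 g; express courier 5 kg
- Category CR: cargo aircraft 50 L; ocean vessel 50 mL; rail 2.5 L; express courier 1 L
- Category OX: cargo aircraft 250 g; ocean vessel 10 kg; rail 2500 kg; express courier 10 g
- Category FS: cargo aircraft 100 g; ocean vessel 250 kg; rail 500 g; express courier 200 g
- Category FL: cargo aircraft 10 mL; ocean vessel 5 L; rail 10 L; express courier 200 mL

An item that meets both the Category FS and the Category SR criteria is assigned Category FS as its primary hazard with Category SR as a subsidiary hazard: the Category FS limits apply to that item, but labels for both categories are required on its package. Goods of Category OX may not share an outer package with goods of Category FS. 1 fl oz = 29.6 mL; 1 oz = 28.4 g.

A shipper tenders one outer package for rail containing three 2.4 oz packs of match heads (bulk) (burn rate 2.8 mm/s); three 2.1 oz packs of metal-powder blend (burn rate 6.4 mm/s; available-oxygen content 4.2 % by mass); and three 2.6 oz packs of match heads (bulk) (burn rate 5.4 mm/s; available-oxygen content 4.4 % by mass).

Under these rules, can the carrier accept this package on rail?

No

Match heads (bulk): burn rate 2.8 mm/s > 2 mm/s → Category FS (Flammable Solid).
With burn rate 6.4 mm/s (> 2 mm/s), the metal-powder blend falls in Category FS.
The match heads (bulk) have burn rate 5.4 mm/s, which is > 2 mm/s, so they are Category FS (Flammable Solid).
Total Category FS: (three 2.4 oz packs = 204.48 g) + (three 2.1 oz packs = 178.92 g) + (three 2.6 oz packs = 221.52 g) = 604.92 g.
604.92 g exceeds the rail limit of 500 g for Category FS.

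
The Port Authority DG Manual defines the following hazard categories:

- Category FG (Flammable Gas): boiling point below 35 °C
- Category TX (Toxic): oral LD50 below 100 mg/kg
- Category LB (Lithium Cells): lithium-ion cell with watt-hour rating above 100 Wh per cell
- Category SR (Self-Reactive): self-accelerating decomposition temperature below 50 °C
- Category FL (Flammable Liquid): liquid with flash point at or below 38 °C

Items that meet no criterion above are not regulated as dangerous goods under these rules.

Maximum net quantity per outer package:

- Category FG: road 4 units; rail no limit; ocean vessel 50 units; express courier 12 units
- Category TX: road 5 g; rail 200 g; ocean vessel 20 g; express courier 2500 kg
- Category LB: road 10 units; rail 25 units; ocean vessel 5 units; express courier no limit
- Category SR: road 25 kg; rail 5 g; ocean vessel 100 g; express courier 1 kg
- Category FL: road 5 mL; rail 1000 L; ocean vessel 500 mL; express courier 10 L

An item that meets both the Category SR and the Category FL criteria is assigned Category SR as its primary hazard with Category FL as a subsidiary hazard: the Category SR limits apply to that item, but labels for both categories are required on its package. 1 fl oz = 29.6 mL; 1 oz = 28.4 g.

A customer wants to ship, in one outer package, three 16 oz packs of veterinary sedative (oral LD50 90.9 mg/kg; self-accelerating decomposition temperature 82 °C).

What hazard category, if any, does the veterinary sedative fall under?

Category TX

Oral LD50 90.9 mg/kg meets the Category TX criterion (Toxic), so the veterinary sedative is Category TX.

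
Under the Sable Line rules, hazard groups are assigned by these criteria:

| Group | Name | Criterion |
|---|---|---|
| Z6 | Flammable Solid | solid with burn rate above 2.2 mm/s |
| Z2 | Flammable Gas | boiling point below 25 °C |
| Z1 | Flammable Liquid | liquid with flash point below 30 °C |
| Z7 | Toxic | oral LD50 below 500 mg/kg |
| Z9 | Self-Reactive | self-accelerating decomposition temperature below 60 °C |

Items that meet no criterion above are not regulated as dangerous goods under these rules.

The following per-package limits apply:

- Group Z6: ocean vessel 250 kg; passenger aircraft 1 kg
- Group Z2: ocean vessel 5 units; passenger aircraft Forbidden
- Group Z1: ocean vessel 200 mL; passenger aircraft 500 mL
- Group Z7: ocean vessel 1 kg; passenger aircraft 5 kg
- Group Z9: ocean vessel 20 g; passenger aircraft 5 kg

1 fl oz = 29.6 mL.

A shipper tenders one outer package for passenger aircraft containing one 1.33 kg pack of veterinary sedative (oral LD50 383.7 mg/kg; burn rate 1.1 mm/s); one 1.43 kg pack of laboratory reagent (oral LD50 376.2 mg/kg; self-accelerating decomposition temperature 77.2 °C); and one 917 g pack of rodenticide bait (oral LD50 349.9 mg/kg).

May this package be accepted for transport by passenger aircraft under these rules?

Yes

With oral LD50 383.7 mg/kg (< 500 mg/kg), the veterinary sedative falls in Group Z7.
The laboratory reagent has oral LD50 376.2 mg/kg, which is < 500 mg/kg, so it is Group Z7 (Toxic).
The rodenticide bait has oral LD50 349.9 mg/kg, which is < 500 mg/kg, so it is Group Z7 (Toxic).
Total Group Z7: 1.33 kg + 1.43 kg + 917 g = 3.677 kg.
3.677 kg ≤ 5 kg (passenger aircraft limit, Group Z7) — within limit.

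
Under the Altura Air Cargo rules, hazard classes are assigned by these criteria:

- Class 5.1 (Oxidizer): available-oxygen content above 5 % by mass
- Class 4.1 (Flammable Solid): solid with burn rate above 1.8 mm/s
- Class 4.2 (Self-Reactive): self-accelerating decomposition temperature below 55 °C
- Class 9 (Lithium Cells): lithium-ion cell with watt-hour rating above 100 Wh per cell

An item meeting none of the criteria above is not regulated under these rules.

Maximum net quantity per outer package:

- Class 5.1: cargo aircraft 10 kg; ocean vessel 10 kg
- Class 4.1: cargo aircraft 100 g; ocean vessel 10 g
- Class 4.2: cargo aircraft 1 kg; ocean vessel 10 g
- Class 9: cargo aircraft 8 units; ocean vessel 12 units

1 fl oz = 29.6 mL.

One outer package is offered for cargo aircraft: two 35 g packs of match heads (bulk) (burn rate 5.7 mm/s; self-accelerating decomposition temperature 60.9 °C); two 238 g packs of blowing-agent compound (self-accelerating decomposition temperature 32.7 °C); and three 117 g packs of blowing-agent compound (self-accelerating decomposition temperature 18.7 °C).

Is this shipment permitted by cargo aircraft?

Yes

Burn rate 5.7 mm/s meets the Class 4.1 criterion (Flammable Solid), so the match heads (bulk) are Class 4.1.
Blowing-agent compound: self-accelerating decomposition temperature 32.7 °C < 55 °C → Class 4.2 (Self-Reactive).
Blowing-agent compound: self-accelerating decomposition temperature 18.7 °C < 55 °C → Class 4.2 (Self-Reactive).
Class 4.2 net quantity: (two 238 g packs = 476 g) + (three 117 g packs = 351 g) = 827 g.
827 g ≤ 1 kg (cargo aircraft limit, Class 4.2) — within limit.
Class 4.1 quantity: two 35 g packs = 70 g.
70 g ≤ 100 g (cargo aircraft limit, Class 4.1) — within limit.
Every hazard class is within its cargo aircraft limit and no segregation rule is violated.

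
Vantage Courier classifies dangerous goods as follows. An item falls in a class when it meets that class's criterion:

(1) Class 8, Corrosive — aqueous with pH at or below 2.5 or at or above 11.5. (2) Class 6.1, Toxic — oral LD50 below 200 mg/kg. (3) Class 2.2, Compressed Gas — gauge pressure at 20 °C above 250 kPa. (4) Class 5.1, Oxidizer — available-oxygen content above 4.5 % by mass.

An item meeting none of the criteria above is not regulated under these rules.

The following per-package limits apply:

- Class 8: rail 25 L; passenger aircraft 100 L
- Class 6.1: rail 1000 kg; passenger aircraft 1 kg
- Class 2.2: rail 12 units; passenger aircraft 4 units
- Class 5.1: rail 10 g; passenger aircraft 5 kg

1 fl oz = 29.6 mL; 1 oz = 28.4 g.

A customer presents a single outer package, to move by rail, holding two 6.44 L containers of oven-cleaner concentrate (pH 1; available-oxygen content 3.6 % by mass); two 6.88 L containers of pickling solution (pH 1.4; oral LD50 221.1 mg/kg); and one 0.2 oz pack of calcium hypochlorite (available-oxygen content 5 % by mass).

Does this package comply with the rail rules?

No

pH 1 meets the Class 8 criterion (Corrosive), so the oven-cleaner concentrate is Class 8.
The pickling solution has pH 1.4, which is ≤ 2.5, so it is Class 8 (Corrosive).
Calcium hypochlorite: available-oxygen content 5 % by mass > 4.5 % by mass → Class 5.1 (Oxidizer).
Total Class 8: (two 6.44 L containers = 12.88 L) + (two 6.88 L containers = 13.76 L) = 26.64 L.
26.64 L > 25 L (rail limit, Class 8) — over the limit.
Class 5.1 quantity: one 0.2 oz pack = 5.68 g.
5.68 g ≤ 10 g (rail limit, Class 5.1) — within limit.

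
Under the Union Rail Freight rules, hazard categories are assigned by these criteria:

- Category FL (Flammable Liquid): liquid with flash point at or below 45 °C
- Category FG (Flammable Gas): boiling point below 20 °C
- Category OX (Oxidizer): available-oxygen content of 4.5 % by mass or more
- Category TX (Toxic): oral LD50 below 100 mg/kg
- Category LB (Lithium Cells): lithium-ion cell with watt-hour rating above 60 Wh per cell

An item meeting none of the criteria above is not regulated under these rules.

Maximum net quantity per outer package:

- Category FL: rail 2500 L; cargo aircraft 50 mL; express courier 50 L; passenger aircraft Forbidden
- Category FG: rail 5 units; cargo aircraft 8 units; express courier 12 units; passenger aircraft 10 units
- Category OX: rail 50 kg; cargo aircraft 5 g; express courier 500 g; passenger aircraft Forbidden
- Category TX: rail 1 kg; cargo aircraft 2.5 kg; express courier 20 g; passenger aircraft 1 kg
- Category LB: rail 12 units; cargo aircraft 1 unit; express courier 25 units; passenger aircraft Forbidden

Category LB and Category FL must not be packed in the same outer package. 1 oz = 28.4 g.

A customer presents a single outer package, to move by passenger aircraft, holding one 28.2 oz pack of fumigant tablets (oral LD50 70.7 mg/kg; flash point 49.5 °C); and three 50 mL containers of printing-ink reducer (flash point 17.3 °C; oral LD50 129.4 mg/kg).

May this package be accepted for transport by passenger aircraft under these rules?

No

The fumigant tablets have oral LD50 70.7 mg/kg, which is < 100 mg/kg, so they are Category TX (Toxic).
Printing-ink reducer: flash point 17.3 °C ≤ 45 °C → Category FL (Flammable Liquid).
Category FL quantity: three 50 mL containers = 150 mL.
Category FL is Forbidden by passenger aircraft.
Category TX quantity: one 28.2 oz pack = 800.88 g.
800.88 g ≤ 1 kg (passenger aircraft limit, Category TX) — within limit.
The segregation rule (Category LB with Category FL) does not apply to Category FL with Category TX.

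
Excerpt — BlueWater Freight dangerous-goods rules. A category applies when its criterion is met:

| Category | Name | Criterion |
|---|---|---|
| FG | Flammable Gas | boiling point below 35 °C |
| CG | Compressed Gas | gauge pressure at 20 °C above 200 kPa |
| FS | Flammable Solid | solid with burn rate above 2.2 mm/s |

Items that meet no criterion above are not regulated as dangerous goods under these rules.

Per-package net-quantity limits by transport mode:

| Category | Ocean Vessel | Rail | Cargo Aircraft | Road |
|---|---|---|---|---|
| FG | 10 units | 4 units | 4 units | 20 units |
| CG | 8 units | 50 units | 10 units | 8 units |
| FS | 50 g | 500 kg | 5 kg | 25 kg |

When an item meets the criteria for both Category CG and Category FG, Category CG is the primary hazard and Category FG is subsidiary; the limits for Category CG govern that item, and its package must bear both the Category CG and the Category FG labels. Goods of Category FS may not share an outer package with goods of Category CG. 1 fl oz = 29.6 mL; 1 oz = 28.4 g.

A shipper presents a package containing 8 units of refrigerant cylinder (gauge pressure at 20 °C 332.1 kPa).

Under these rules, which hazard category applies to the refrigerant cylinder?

The refrigerant cylinder has gauge pressure at 20 °C 332.1 kPa, which is > 200 kPa, so it is Category CG (Compressed Gas).

Category CG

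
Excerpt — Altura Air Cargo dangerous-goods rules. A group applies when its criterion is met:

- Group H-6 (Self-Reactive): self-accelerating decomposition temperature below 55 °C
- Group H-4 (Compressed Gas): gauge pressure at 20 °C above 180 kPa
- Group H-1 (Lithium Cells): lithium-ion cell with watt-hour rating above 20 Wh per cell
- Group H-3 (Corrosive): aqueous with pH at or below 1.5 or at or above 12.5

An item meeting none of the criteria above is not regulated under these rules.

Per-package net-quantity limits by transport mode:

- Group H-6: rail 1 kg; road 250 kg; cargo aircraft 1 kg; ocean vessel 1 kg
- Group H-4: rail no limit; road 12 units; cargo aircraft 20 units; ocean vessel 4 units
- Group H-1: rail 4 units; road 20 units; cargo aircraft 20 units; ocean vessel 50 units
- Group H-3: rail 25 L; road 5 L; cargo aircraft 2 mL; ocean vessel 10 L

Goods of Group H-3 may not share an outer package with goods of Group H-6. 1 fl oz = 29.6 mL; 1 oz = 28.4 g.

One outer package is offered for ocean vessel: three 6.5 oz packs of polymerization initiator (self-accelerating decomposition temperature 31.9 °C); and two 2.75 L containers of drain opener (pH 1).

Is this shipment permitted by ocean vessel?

Self-accelerating decomposition temperature 31.9 °C meets the Group H-6 criterion (Self-Reactive), so the polymerization initiator is Group H-6.
Drain opener: pH 1 ≤ 1.5 → Group H-3 (Corrosive).
Group H-3 quantity: two 2.75 L containers = 5.5 L.
That is within the Group H-3 ocean vessel limit of 10 L.
Group H-6 quantity: three 6.5 oz packs = 553.8 g.
That is within the Group H-6 ocean vessel limit of 1 kg.
Group H-3 and Group H-6 may not share an outer package.

No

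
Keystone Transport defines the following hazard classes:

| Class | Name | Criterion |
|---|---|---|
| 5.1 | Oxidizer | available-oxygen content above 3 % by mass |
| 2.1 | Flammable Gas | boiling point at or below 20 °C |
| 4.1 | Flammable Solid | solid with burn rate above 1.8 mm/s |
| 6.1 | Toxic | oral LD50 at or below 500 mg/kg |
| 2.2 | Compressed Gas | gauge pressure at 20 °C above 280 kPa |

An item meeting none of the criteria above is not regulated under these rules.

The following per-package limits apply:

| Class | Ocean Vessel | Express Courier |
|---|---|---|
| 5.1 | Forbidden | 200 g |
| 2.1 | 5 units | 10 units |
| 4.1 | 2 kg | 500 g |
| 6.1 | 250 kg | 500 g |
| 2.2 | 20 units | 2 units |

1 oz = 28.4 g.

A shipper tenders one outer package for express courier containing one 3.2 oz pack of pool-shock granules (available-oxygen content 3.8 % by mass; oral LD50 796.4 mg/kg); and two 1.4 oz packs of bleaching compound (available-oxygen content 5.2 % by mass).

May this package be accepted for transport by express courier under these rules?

Yes

Available-oxygen content 3.8 % by mass meets the Class 5.1 criterion (Oxidizer), so the pool-shock granules are Class 5.1.
With available-oxygen content 5.2 % by mass (> 3 % by mass), the bleaching compound falls in Class 5.1.
Class 5.1 net quantity: (one 3.2 oz pack = 90.88 g) + (two 1.4 oz packs = 79.52 g) = 170.4 g.
170.4 g ≤ 200 g (express courier limit, Class 5.1) — within limit.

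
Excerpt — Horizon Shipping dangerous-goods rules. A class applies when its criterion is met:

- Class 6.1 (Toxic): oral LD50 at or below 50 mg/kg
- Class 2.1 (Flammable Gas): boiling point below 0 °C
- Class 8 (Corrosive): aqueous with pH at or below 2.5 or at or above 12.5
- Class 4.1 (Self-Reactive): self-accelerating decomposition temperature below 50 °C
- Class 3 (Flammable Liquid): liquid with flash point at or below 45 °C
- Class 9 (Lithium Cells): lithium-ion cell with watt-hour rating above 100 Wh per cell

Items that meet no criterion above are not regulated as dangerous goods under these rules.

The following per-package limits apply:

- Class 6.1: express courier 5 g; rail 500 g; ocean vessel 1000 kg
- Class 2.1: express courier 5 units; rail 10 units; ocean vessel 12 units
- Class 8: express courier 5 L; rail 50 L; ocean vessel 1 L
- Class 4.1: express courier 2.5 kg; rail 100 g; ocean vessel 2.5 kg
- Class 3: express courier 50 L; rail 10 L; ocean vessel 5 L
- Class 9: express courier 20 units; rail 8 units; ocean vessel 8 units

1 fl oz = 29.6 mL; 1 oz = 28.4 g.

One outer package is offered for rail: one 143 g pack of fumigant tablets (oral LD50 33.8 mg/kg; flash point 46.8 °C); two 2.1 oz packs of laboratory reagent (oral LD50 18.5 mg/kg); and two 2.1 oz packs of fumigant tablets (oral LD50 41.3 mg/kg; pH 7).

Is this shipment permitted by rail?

Fumigant tablets: oral LD50 33.8 mg/kg ≤ 50 mg/kg → Class 6.1 (Toxic).
With oral LD50 18.5 mg/kg (≤ 50 mg/kg), the laboratory reagent falls in Class 6.1.
The fumigant tablets have oral LD50 41.3 mg/kg, which is ≤ 50 mg/kg, so they are Class 6.1 (Toxic).
Class 6.1 net quantity: 143 g + (two 2.1 oz packs = 119.28 g) + (two 2.1 oz packs = 119.28 g) = 381.56 g.
That is within the Class 6.1 rail limit of 500 g.

Yes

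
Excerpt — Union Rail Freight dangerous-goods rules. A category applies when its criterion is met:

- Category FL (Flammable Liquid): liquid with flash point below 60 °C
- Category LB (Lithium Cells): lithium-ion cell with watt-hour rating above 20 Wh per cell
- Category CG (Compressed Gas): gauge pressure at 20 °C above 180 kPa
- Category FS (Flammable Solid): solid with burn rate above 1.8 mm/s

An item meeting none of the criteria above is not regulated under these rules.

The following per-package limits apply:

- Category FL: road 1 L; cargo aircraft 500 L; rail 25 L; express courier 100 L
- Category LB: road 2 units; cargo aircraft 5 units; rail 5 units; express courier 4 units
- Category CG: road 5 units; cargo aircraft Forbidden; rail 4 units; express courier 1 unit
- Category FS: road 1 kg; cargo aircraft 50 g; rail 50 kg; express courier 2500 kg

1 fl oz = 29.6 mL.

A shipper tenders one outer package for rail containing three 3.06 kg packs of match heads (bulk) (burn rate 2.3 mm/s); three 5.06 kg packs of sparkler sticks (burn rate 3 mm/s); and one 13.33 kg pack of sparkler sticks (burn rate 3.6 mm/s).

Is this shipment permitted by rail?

The match heads (bulk) have burn rate 2.3 mm/s, which is > 1.8 mm/s, so they are Category FS (Flammable Solid).
Sparkler sticks: burn rate 3 mm/s > 1.8 mm/s → Category FS (Flammable Solid).
Sparkler sticks: burn rate 3.6 mm/s > 1.8 mm/s → Category FS (Flammable Solid).
Total Category FS: (three 3.06 kg packs = 9.18 kg) + (three 5.06 kg packs = 15.18 kg) + 13.33 kg = 37.69 kg.
37.69 kg ≤ 50 kg (rail limit, Category FS) — within limit.

Yes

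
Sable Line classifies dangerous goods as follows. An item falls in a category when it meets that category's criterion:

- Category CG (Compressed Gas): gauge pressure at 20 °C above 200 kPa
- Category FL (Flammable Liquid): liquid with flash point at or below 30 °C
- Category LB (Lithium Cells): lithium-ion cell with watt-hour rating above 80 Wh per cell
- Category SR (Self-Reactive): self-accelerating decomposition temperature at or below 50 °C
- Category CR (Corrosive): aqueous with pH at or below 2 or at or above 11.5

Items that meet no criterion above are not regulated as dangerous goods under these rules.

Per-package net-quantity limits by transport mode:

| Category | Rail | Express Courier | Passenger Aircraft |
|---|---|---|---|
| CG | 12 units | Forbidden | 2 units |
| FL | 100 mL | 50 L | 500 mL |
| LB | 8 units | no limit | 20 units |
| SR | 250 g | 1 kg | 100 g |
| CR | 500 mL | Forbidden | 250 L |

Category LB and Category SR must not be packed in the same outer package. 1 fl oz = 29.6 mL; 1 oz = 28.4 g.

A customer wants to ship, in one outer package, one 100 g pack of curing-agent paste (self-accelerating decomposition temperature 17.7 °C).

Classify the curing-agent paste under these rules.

The curing-agent paste has self-accelerating decomposition temperature 17.7 °C, which is ≤ 50 °C, so it is Category SR (Self-Reactive).

Category SR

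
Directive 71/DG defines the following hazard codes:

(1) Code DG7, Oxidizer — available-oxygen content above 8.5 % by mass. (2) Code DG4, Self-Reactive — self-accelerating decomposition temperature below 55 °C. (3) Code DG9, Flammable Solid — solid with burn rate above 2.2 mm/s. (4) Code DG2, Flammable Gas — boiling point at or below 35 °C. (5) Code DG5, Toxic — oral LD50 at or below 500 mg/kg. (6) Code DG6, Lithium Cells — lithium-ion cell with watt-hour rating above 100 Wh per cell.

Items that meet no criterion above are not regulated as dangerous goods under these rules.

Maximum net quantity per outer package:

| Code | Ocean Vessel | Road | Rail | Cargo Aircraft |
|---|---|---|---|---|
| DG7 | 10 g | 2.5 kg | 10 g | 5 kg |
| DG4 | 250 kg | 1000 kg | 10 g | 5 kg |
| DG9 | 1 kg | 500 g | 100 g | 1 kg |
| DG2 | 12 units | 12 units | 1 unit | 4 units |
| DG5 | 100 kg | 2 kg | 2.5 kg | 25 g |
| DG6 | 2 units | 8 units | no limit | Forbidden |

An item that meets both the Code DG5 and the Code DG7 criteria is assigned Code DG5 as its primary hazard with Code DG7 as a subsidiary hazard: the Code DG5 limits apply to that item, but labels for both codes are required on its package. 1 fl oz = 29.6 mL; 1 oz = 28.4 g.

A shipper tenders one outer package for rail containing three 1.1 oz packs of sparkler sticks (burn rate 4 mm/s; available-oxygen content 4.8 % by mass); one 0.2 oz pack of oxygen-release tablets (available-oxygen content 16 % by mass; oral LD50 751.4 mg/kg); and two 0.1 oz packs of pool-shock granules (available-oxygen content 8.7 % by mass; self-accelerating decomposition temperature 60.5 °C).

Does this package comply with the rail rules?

No

The sparkler sticks have burn rate 4 mm/s, which is > 2.2 mm/s, so they are Code DG9 (Flammable Solid).
Oxygen-release tablets: available-oxygen content 16 % by mass > 8.5 % by mass → Code DG7 (Oxidizer).
Pool-shock granules: available-oxygen content 8.7 % by mass > 8.5 % by mass → Code DG7 (Oxidizer).
Total Code DG7: (one 0.2 oz pack = 5.68 g) + (two 0.1 oz packs = 5.68 g) = 11.36 g.
11.36 g exceeds the rail limit of 10 g for Code DG7.
Code DG9 quantity: three 1.1 oz packs = 93.72 g.
That is within the Code DG9 rail limit of 100 g.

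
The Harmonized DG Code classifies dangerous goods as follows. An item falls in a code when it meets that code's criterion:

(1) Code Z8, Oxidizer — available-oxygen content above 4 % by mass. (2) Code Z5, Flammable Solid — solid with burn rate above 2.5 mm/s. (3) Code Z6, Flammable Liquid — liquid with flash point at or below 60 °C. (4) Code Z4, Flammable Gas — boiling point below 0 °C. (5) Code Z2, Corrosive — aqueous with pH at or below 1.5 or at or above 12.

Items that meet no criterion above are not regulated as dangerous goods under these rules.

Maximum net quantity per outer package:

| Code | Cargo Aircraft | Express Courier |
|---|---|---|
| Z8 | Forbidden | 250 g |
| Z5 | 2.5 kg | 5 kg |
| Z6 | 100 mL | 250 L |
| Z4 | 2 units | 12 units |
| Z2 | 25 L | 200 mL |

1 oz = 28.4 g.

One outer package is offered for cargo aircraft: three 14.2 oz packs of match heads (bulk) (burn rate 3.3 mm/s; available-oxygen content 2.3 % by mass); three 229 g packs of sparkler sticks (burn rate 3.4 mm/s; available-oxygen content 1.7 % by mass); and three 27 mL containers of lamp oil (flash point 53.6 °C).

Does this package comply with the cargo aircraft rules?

With burn rate 3.3 mm/s (> 2.5 mm/s), the match heads (bulk) fall in Code Z5.
Sparkler sticks: burn rate 3.4 mm/s > 2.5 mm/s → Code Z5 (Flammable Solid).
Flash point 53.6 °C meets the Code Z6 criterion (Flammable Liquid), so the lamp oil is Code Z6.
Total Code Z5: (three 14.2 oz packs = 1209.84 g) + (three 229 g packs = 687 g) = 1896.84 g.
That is within the Code Z5 cargo aircraft limit of 2.5 kg.
Code Z6 quantity: three 27 mL containers = 81 mL.
81 mL is within the cargo aircraft limit of 100 mL for Code Z6.
Every hazard code is within its cargo aircraft limit and no segregation rule is violated.

Yes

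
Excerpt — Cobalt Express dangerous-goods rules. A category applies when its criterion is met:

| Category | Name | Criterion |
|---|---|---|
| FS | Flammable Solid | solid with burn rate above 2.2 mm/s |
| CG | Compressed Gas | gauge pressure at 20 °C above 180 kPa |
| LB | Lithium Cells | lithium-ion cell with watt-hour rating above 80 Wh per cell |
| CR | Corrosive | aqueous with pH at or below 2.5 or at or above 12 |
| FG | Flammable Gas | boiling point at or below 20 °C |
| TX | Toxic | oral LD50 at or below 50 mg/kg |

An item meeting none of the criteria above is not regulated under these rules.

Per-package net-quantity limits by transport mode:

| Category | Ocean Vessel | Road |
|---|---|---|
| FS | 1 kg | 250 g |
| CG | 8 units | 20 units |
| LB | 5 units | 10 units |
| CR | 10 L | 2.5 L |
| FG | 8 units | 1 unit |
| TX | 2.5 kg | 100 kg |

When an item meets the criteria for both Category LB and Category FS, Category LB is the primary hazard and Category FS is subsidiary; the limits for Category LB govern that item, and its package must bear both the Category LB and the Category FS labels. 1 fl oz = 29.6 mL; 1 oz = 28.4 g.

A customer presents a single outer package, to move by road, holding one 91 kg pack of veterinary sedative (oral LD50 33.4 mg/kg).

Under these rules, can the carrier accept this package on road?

Veterinary sedative: oral LD50 33.4 mg/kg ≤ 50 mg/kg → Category TX (Toxic).
Category TX quantity: 91 kg.
That is within the Category TX road limit of 100 kg.

Yes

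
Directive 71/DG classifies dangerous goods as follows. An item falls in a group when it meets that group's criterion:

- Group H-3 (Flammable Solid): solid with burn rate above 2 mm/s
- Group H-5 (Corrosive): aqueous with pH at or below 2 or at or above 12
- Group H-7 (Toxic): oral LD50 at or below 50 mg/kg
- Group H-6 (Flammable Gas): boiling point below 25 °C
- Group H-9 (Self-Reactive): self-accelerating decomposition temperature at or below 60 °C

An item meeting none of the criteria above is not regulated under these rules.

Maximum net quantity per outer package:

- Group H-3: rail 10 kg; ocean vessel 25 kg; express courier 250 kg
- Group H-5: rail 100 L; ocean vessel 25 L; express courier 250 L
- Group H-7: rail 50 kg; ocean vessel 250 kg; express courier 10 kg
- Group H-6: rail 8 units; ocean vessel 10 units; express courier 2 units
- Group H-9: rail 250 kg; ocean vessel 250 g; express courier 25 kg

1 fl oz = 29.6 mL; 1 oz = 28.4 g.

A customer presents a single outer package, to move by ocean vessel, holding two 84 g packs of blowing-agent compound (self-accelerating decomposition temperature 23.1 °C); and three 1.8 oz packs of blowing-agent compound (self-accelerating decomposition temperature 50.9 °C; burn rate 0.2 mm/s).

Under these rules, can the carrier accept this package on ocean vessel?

No

Blowing-agent compound: self-accelerating decomposition temperature 23.1 °C ≤ 60 °C → Group H-9 (Self-Reactive).
Self-accelerating decomposition temperature 50.9 °C meets the Group H-9 criterion (Self-Reactive), so the blowing-agent compound is Group H-9.
Total Group H-9: (two 84 g packs = 168 g) + (three 1.8 oz packs = 153.36 g) = 321.36 g.
321.36 g exceeds the ocean vessel limit of 250 g for Group H-9.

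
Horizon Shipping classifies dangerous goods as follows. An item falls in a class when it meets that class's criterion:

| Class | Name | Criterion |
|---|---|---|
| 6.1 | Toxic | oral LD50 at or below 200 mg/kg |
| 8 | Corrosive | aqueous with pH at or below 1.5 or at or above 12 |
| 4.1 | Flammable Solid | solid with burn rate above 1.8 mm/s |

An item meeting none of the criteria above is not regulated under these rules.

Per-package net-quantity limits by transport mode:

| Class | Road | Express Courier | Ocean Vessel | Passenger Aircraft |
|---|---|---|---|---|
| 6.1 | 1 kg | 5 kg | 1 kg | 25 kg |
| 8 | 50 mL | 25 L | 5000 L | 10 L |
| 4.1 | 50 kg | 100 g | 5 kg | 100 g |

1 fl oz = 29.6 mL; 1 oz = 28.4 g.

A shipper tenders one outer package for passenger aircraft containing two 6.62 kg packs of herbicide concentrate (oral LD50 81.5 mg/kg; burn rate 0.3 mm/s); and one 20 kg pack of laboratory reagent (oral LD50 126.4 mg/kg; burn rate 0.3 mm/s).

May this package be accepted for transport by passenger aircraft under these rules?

No

The herbicide concentrate has oral LD50 81.5 mg/kg, which is ≤ 200 mg/kg, so it is Class 6.1 (Toxic).
Oral LD50 126.4 mg/kg meets the Class 6.1 criterion (Toxic), so the laboratory reagent is Class 6.1.
Total Class 6.1: (two 6.62 kg packs = 13.24 kg) + 20 kg = 33.24 kg.
33.24 kg exceeds the passenger aircraft limit of 25 kg for Class 6.1.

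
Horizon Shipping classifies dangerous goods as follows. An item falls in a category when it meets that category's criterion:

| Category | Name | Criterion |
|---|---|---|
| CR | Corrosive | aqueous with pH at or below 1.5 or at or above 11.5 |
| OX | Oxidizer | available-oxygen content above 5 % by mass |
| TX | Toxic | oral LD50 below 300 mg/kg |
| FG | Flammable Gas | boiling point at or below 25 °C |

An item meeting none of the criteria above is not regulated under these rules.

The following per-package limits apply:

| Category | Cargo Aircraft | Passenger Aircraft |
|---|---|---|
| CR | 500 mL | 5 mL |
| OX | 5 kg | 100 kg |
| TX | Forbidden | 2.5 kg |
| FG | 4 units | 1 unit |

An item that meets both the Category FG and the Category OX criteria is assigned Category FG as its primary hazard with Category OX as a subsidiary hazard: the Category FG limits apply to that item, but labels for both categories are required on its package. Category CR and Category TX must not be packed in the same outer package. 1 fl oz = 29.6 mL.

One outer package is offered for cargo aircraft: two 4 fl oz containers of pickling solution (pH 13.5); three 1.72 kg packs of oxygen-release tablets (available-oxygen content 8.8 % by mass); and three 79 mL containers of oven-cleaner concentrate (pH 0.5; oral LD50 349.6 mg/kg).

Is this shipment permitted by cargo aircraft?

With pH 13.5 (≥ 11.5), the pickling solution falls in Category CR.
The oxygen-release tablets have available-oxygen content 8.8 % by mass, which is > 5 % by mass, so they are Category OX (Oxidizer).
The oven-cleaner concentrate has pH 0.5, which is ≤ 1.5, so it is Category CR (Corrosive).
Total Category CR: (two 4 fl oz containers = 236.8 mL) + (three 79 mL containers = 237 mL) = 473.8 mL.
That is within the Category CR cargo aircraft limit of 500 mL.
Category OX quantity: three 1.72 kg packs = 5.16 kg.
5.16 kg > 5 kg (cargo aircraft limit, Category OX) — over the limit.
The segregation rule (Category CR with Category TX) does not apply to Category CR with Category OX.

No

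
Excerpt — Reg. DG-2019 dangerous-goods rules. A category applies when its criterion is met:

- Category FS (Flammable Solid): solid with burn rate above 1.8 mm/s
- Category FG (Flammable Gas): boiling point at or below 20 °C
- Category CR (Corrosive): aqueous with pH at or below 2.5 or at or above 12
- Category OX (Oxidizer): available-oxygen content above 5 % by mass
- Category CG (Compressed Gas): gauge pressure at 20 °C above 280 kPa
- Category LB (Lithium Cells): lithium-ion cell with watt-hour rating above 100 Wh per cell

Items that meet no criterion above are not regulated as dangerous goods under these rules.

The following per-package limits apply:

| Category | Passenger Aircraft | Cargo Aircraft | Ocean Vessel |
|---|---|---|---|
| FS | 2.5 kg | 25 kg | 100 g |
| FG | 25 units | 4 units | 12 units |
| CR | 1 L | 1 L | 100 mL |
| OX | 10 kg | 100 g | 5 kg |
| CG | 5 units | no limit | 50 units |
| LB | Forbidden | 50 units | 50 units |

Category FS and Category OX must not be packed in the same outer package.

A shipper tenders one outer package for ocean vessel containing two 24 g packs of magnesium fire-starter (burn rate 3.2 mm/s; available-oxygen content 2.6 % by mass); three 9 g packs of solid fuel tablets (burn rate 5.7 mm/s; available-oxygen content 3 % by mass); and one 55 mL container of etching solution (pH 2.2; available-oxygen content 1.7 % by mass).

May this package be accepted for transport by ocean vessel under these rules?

Magnesium fire-starter: burn rate 3.2 mm/s > 1.8 mm/s → Category FS (Flammable Solid).
Solid fuel tablets: burn rate 5.7 mm/s > 1.8 mm/s → Category FS (Flammable Solid).
pH 2.2 meets the Category CR criterion (Corrosive), so the etching solution is Category CR.
Category FS net quantity: (two 24 g packs = 48 g) + (three 9 g packs = 27 g) = 75 g.
75 g is within the ocean vessel limit of 100 g for Category FS.
Category CR quantity: 55 mL.
That is within the Category CR ocean vessel limit of 100 mL.
The segregation rule (Category FS with Category OX) does not apply to Category FS with Category CR.
Every hazard category is within its ocean vessel limit and no segregation rule is violated.

Yes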